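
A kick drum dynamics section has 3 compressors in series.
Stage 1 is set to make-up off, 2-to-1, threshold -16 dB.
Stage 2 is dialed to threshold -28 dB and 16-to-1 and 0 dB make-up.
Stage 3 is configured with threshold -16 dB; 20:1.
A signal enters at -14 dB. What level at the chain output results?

-27.1875 dB

Stage 1: overshoot 2 dB → 2/2 = 1 dB → -15 dB.
Stage 2: overshoot 13 dB → 13/16 = 0.8125 dB → -27.1875 dB.
Stage 3: -27.1875 dB ≤ -16 dB, so stage 3 doesn't engage; output -27.1875 dB.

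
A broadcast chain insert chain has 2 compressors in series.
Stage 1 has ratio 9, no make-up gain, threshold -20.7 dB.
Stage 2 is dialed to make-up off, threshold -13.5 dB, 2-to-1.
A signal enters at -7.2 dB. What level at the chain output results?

-19.2 dB

Stage 1: -7.2 dB is 13.5 dB over -20.7 dB; at 9:1 that becomes 1.5 dB over, giving -19.2 dB.
Stage 2: -19.2 dB ≤ -13.5 dB, so stage 2 doesn't engage; output -19.2 dB.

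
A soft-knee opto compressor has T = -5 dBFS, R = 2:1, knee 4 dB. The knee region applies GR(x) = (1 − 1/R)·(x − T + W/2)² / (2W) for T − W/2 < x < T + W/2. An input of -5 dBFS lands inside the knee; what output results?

-5.25 dBFS

x − T + W/2 = -5 − (-5) + 2 = 2.
GR = (1 − 1/2) × 2² / 8 = 0.5 × 4 / 8 = 0.25 dB.
Output = -5 − 0.25 = -5.25 dBFS.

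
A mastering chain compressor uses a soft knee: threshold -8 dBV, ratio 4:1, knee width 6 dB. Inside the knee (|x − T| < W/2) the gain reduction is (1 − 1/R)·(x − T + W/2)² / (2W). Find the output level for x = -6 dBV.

x − T + W/2 = -6 − (-8) + 3 = 5.
GR = (1 − 1/4) × 5² / 12 = 0.75 × 25 / 12 = 1.5625 dB.
Output = -6 − 1.5625 = -7.5625 dBV.

-7.5625 dBV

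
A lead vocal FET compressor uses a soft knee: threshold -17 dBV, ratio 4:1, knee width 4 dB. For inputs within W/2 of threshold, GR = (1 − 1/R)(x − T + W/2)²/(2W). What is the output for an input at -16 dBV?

x − T + W/2 = -16 − (-17) + 2 = 3.
GR = (1 − 1/4) × 3² / 8 = 0.75 × 9 / 8 = 0.84375 dB.
Output = -16 − 0.84375 = -16.84375 dBV.

-16.84375 dBV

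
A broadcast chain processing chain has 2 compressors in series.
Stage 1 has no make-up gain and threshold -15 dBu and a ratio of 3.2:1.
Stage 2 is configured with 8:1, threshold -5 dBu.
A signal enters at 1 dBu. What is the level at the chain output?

Stage 1: 1 dBu is 16 dB over -15 dBu; at 3.2:1 that becomes 5 dB over, giving -10 dBu.
Stage 2: -10 dBu is at or below the -5 dBu threshold — no compression; output -10 dBu.

-10 dBu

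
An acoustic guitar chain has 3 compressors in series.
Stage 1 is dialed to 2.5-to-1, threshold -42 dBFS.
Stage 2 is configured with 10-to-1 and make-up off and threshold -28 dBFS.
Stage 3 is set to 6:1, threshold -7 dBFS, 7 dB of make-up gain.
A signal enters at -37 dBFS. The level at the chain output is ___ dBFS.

Stage 1: -37 dBFS is 5 dB over -42 dBFS; at 2.5:1 that becomes 2 dB over, giving -40 dBFS.
Stage 2: below threshold (-40 ≤ -28); passes unchanged; output -40 dBFS.
Stage 3: -40 dBFS is at or below the -7 dBFS threshold — no compression; make-up brings it to -33 dBFS.

-33 dBFS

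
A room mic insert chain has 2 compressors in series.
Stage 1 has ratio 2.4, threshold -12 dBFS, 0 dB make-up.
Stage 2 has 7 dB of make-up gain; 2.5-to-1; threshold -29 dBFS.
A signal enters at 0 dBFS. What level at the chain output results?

-13.2 dBFS

Stage 1: 12 dB above -12 dBFS, reduced 2.4:1 to 5 dB above → -7 dBFS.
Stage 2: -7 dBFS is 22 dB over -29 dBFS; at 2.5:1 that becomes 8.8 dB over, giving -20.2 dBFS; +7 dB make-up → -13.2 dBFS.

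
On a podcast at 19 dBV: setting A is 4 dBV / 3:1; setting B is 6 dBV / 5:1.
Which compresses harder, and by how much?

A: 15 dB over, compressed to 5 dB over, so 10 dB of GR.
B: 13 dB over, compressed to 2.6 dB over, so 10.4 dB of GR.
B reduces 0.4 dB more.

B, by 0.4 dB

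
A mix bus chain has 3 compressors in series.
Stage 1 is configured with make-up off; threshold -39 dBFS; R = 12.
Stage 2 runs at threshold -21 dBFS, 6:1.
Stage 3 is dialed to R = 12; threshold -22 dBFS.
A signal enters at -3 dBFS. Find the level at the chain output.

-36 dBFS

Stage 1: overshoot 36 dB → 36/12 = 3 dB → -36 dBFS.
Stage 2: -36 dBFS is at or below the -21 dBFS threshold — no compression; output -36 dBFS.
Stage 3: -36 dBFS is at or below the -22 dBFS threshold — no compression; output -36 dBFS.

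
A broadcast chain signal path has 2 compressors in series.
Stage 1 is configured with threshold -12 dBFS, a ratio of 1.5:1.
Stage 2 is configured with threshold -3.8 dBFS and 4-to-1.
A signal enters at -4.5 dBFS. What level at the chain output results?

Stage 1: overshoot 7.5 dB → 7.5/1.5 = 5 dB → -7 dBFS.
Stage 2: -7 dBFS ≤ -3.8 dBFS, so stage 2 doesn't engage; output -7 dBFS.

-7 dBFS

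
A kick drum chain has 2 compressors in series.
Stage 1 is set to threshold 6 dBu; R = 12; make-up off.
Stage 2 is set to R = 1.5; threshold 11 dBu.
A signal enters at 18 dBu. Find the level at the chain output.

Stage 1: overshoot 12 dB → 12/12 = 1 dB → 7 dBu.
Stage 2: 7 dBu ≤ 11 dBu, so stage 2 doesn't engage; output 7 dBu.

7 dBu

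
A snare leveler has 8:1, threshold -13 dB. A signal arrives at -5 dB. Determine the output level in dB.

Overshoot: -5 − (-13) = 8 dB.
The 8 dB excess becomes 1 dB after 8:1 reduction.
That puts the output at -12 dB.

-12 dB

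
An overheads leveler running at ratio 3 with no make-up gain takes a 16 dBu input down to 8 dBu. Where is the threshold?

4 dBu

Gain reduction = 16 − 8 = 8 dB; output overshoot = GR / (R − 1) = 8 / 2 = 4 dB.
Threshold = output − output overshoot = 8 − 4 = 4 dBu.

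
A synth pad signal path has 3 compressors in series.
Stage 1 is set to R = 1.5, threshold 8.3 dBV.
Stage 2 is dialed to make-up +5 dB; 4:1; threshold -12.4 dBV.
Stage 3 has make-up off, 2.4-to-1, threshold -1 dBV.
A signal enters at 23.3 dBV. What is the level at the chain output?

Stage 1: 23.3 dBV is 15 dB over 8.3 dBV; at 1.5:1 that becomes 10 dB over, giving 18.3 dBV.
Stage 2: 18.3 dBV is 30.7 dB over -12.4 dBV; at 4:1 that becomes 7.675 dB over, giving -4.725 dBV; +5 dB make-up → 0.275 dBV.
Stage 3: overshoot 1.275 dB → 1.275/2.4 = 0.53125 dB → -0.46875 dBV.

-0.46875 dBV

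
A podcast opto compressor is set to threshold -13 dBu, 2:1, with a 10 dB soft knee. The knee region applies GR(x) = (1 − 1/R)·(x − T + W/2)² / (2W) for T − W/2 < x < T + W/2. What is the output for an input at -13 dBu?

-13.625 dBu

x − T + W/2 = -13 − (-13) + 5 = 5.
GR = (1 − 1/2) × 5² / 20 = 0.5 × 25 / 20 = 0.625 dB.
Output = -13 − 0.625 = -13.625 dBu.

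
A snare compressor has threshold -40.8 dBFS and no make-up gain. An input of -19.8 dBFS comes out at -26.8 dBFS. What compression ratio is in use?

Input overshoot = -19.8 − (-40.8) = 21 dB; output overshoot = -26.8 − (-40.8) = 14 dB.
Ratio = 21 / 14 = 1.5.

1.5:1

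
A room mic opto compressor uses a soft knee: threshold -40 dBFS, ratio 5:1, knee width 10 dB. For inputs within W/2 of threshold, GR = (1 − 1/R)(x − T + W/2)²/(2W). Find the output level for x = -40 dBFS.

x − T + W/2 = -40 − (-40) + 5 = 5.
GR = (1 − 1/5) × 5² / 20 = 0.8 × 25 / 20 = 1 dB.
Output = -40 − 1 = -41 dBFS.

-41 dBFS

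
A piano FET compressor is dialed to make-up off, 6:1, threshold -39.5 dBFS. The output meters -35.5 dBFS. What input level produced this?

Post-compression overshoot = -35.5 − (-39.5) = 4 dB.
Before 6:1 compression the overshoot was 4 × 6 = 24 dB, so input = -39.5 + 24 = -15.5 dBFS.

-15.5 dBFS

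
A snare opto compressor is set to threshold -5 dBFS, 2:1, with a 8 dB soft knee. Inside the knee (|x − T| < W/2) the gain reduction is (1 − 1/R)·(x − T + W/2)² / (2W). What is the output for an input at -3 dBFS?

-4.125 dBFS

x − T + W/2 = -3 − (-5) + 4 = 6.
GR = (1 − 1/2) × 6² / 16 = 0.5 × 36 / 16 = 1.125 dB.
Output = -3 − 1.125 = -4.125 dBFS.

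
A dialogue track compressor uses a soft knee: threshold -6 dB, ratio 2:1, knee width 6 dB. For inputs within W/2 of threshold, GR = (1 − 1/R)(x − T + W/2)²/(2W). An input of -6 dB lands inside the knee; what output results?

x − T + W/2 = -6 − (-6) + 3 = 3.
GR = (1 − 1/2) × 3² / 12 = 0.5 × 9 / 12 = 0.375 dB.
Output = -6 − 0.375 = -6.375 dB.

-6.375 dB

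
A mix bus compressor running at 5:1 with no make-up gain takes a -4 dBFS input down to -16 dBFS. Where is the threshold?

Gain reduction = -4 − (-16) = 12 dB; output overshoot = GR / (R − 1) = 12 / 4 = 3 dB.
Threshold = output − output overshoot = -16 − 3 = -19 dBFS.

-19 dBFS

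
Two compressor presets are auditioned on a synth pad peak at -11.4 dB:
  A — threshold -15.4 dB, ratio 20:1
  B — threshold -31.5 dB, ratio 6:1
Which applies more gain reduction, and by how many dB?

B, by 12.95 dB

A: overshoot 4 dB → output overshoot 0.2 dB → GR 3.8 dB.
B: overshoot 20.1 dB → output overshoot 3.35 dB → GR 16.75 dB.
Difference: 12.95 dB in favour of B.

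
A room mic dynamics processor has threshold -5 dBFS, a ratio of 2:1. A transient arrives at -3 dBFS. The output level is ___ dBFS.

-4 dBFS

Overshoot: -3 − (-5) = 2 dB.
The 2 dB excess becomes 1 dB after 2:1 reduction.
Output = -5 + 1 = -4 dBFS.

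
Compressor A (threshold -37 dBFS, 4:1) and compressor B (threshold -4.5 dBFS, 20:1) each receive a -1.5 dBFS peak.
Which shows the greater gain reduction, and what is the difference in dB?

A, by 23.775 dB

A: GR = 35.5 − 35.5/4 = 26.625 dB.
B: GR = 3 − 3/20 = 2.85 dB.
Difference: 23.775 dB in favour of A.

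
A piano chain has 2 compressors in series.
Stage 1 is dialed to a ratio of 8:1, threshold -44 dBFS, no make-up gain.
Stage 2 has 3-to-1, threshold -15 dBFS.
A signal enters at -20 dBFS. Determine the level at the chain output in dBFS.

Stage 1: 24 dB above -44 dBFS, reduced 8:1 to 3 dB above → -41 dBFS.
Stage 2: -41 dBFS ≤ -15 dBFS, so stage 2 doesn't engage; output -41 dBFS.

-41 dBFS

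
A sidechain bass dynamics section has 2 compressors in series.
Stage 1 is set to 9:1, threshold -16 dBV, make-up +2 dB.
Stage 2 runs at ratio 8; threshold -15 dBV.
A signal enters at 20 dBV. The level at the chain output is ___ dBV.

Stage 1: 36 dB above -16 dBV, reduced 9:1 to 4 dB above → -12 dBV; +2 dB make-up → -10 dBV.
Stage 2: overshoot 5 dB → 5/8 = 0.625 dB → -14.375 dBV.

-14.375 dBV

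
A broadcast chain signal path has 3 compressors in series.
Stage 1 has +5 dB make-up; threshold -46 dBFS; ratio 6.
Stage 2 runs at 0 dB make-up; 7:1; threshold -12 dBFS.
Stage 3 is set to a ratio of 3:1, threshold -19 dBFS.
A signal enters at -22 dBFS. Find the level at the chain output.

Stage 1: -22 dBFS is 24 dB over -46 dBFS; at 6:1 that becomes 4 dB over, giving -42 dBFS; +5 dB make-up → -37 dBFS.
Stage 2: -37 dBFS ≤ -12 dBFS, so stage 2 doesn't engage; output -37 dBFS.
Stage 3: below threshold (-37 ≤ -19); passes unchanged; output -37 dBFS.

-37 dBFS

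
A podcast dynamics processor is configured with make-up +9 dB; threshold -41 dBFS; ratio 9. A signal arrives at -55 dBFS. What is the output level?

-55 dBFS is 14 dB below the -41 dBFS threshold, so no gain reduction is applied.
Make-up gain adds 9 dB: -55 + 9 = -46 dBFS.

-46 dBFS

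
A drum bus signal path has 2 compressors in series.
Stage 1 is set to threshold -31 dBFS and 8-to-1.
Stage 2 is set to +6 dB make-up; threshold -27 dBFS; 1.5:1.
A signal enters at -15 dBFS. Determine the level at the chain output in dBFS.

-23 dBFS

Stage 1: -15 dBFS is 16 dB over -31 dBFS; at 8:1 that becomes 2 dB over, giving -29 dBFS.
Stage 2: -29 dBFS ≤ -27 dBFS, so stage 2 doesn't engage; make-up brings it to -23 dBFS.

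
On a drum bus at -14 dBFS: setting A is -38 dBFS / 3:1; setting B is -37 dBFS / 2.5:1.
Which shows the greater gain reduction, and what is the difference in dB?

A: 24 dB over, compressed to 8 dB over, so 16 dB of GR.
B: 23 dB over, compressed to 9.2 dB over, so 13.8 dB of GR.
A reduces 2.2 dB more.

A, by 2.2 dB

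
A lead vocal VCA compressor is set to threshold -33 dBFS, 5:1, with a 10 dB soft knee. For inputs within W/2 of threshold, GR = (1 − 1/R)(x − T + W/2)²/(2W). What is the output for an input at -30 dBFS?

-32.56 dBFS

x − T + W/2 = -30 − (-33) + 5 = 8.
GR = (1 − 1/5) × 8² / 20 = 0.8 × 64 / 20 = 2.56 dB.
Output = -30 − 2.56 = -32.56 dBFS.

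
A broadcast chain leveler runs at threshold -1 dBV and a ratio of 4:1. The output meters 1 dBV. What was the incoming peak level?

That's 2 dB above the -1 dBV threshold.
Before 4:1 compression the overshoot was 2 × 4 = 8 dB, so input = -1 + 8 = 7 dBV.

7 dBV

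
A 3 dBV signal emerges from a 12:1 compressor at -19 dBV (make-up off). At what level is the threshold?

-21 dBV

Gain reduction = 3 − (-19) = 22 dB; output overshoot = GR / (R − 1) = 22 / 11 = 2 dB.
Threshold = output − output overshoot = -19 − 2 = -21 dBV.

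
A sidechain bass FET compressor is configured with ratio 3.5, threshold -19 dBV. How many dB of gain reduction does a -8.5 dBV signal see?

7.5 dB

The signal is 10.5 dB above threshold.
After 3.5:1 compression the overshoot becomes 10.5/3.5 = 3 dB.
GR = overshoot in − overshoot out = 10.5 − 3 = 7.5 dB.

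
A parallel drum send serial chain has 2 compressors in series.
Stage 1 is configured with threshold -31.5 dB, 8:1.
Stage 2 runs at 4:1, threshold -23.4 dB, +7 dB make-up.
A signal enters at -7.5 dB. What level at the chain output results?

-21.5 dB

Stage 1: overshoot 24 dB → 24/8 = 3 dB → -28.5 dB.
Stage 2: -28.5 dB is at or below the -23.4 dB threshold — no compression; make-up brings it to -21.5 dB.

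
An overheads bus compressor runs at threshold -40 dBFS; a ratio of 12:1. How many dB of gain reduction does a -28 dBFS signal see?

11 dB

Overshoot = -28 − (-40) = 12 dB.
A 12:1 ratio leaves 1 dB of that excess.
GR = overshoot in − overshoot out = 12 − 1 = 11 dB.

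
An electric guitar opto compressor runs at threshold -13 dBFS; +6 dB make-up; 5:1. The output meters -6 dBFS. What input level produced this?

-8 dBFS

Stripping the +6 dB make-up gives -12 dBFS at the gain stage.
The compressed level sits -12 − (-13) = 1 dB over threshold.
Input overshoot = R × output overshoot = 5 dB → input = -13 + 5 = -8 dBFS.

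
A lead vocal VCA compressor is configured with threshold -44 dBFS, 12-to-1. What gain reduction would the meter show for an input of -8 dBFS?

33 dB

The signal is 36 dB above threshold.
After 12:1 compression the overshoot becomes 36/12 = 3 dB.
Gain reduction = 36 − 3 = 33 dB.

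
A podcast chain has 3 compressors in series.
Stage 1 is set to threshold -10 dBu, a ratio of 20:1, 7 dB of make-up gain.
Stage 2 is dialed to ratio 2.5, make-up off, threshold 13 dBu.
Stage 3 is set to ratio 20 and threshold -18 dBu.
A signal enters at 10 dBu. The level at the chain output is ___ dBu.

Stage 1: overshoot 20 dB → 20/20 = 1 dB → -9 dBu; +7 dB make-up → -2 dBu.
Stage 2: -2 dBu ≤ 13 dBu, so stage 2 doesn't engage; output -2 dBu.
Stage 3: overshoot 16 dB → 16/20 = 0.8 dB → -17.2 dBu.

-17.2 dBu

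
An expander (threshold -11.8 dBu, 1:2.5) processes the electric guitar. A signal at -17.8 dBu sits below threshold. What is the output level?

-26.8 dBu

Undershoot = (-11.8) − (-17.8) = 6 dB.
At 1:2.5, that expands to 15 dB under threshold.
Output = -11.8 − 15 = -26.8 dBu.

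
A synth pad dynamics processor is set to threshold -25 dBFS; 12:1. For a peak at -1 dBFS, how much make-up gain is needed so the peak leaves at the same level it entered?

22 dB

The peak compresses to -25 + 24/12 = -23 dBFS.
To reach -1 dBFS requires -1 − (-23) = 22 dB of make-up.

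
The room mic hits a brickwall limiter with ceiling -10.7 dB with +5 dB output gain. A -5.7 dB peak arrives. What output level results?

A brickwall limiter is an ∞:1 compressor: any input above the ceiling is clamped to -10.7 dB.
Output gain then adds 5 dB: -10.7 + 5 = -5.7 dB.

-5.7 dB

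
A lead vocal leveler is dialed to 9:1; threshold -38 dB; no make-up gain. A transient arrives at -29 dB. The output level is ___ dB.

-29 dB sits 9 dB over threshold.
The 9 dB excess becomes 1 dB after 9:1 reduction.
Output = -38 + 1 = -37 dB.

-37 dB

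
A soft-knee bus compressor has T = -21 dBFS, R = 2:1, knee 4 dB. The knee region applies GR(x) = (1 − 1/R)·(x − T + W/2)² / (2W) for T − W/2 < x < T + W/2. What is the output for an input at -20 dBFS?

x − T + W/2 = -20 − (-21) + 2 = 3.
GR = (1 − 1/2) × 3² / 8 = 0.5 × 9 / 8 = 0.5625 dB.
Output = -20 − 0.5625 = -20.5625 dBFS.

-20.5625 dBFS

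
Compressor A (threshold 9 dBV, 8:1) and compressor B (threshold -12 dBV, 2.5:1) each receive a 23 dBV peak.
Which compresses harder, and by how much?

B, by 8.75 dB

A: 14 dB over, compressed to 1.75 dB over, so 12.25 dB of GR.
B: 35 dB over, compressed to 14 dB over, so 21 dB of GR.
B applies 8.75 dB more gain reduction.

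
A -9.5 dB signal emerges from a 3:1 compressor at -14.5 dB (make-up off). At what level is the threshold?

Gain reduction = -9.5 − (-14.5) = 5 dB; output overshoot = GR / (R − 1) = 5 / 2 = 2.5 dB.
Threshold = output − output overshoot = -14.5 − 2.5 = -17 dB.

-17 dB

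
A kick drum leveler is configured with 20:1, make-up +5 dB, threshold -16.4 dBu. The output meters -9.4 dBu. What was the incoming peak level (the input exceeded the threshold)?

Stripping the +5 dB make-up gives -14.4 dBu at the gain stage.
The compressed level sits -14.4 − (-16.4) = 2 dB over threshold.
Before 20:1 compression the overshoot was 2 × 20 = 40 dB, so input = -16.4 + 40 = 23.6 dBu.

23.6 dBu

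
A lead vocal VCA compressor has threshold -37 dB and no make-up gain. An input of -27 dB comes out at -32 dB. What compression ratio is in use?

2:1

Input overshoot = -27 − (-37) = 10 dB; output overshoot = -32 − (-37) = 5 dB.
Ratio = 10 / 5 = 2.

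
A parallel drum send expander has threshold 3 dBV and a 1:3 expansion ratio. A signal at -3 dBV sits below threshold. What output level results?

Below threshold, a 1:3 expander applies gain = (3−1)×(T − x) of attenuation.
(3−1) × 6 = 12 dB, so output = -3 − 12 = -15 dBV.

-15 dBV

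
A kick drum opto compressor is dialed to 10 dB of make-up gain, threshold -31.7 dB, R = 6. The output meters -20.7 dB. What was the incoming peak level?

Before make-up, the level was -20.7 − 10 = -30.7 dB.
The compressed level sits -30.7 − (-31.7) = 1 dB over threshold.
Undo the ratio: input overshoot = 1 × 6 = 6 dB, giving input = -25.7 dB.

-25.7 dB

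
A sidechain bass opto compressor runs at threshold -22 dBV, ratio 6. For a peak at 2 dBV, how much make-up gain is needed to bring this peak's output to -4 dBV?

Without make-up, output = threshold + overshoot/6 = -22 + 4 = -18 dBV.
Gap to target: 14 dB.

14 dB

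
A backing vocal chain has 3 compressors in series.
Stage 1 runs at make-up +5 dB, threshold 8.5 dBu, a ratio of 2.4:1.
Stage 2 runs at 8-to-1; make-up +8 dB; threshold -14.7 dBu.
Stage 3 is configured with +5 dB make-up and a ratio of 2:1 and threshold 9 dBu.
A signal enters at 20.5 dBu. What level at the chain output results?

Stage 1: 20.5 dBu is 12 dB over 8.5 dBu; at 2.4:1 that becomes 5 dB over, giving 13.5 dBu; +5 dB make-up → 18.5 dBu.
Stage 2: 33.2 dB above -14.7 dBu, reduced 8:1 to 4.15 dB above → -10.55 dBu; +8 dB make-up → -2.55 dBu.
Stage 3: below threshold (-2.55 ≤ 9); passes unchanged; make-up brings it to 2.45 dBu.

2.45 dBu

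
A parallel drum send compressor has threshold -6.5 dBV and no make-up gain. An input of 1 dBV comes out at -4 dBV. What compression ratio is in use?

3:1

Input overshoot = 1 − (-6.5) = 7.5 dB; output overshoot = -4 − (-6.5) = 2.5 dB.
Ratio = 7.5 / 2.5 = 3.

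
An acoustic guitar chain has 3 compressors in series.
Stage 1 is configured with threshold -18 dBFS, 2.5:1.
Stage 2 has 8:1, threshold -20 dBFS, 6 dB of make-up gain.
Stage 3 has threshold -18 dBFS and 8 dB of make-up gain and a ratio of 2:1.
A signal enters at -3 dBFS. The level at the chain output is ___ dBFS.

Stage 1: -3 dBFS is 15 dB over -18 dBFS; at 2.5:1 that becomes 6 dB over, giving -12 dBFS.
Stage 2: 8 dB above -20 dBFS, reduced 8:1 to 1 dB above → -19 dBFS; +6 dB make-up → -13 dBFS.
Stage 3: overshoot 5 dB → 5/2 = 2.5 dB → -15.5 dBFS; +8 dB make-up → -7.5 dBFS.

-7.5 dBFS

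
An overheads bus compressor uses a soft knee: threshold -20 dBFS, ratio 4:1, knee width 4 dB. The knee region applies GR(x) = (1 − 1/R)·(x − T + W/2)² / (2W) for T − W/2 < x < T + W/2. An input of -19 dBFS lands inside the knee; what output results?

-19.84375 dBFS

x − T + W/2 = -19 − (-20) + 2 = 3.
GR = (1 − 1/4) × 3² / 8 = 0.75 × 9 / 8 = 0.84375 dB.
Output = -19 − 0.84375 = -19.84375 dBFS.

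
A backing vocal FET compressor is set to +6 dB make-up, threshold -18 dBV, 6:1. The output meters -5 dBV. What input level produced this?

Before make-up, the level was -5 − 6 = -11 dBV.
Post-compression overshoot = -11 − (-18) = 7 dB.
Before 6:1 compression the overshoot was 7 × 6 = 42 dB, so input = -18 + 42 = 24 dBV.

24 dBV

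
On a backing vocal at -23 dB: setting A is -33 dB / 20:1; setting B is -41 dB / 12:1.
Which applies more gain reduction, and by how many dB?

B, by 7 dB

A: overshoot 10 dB → output overshoot 0.5 dB → GR 9.5 dB.
B: overshoot 18 dB → output overshoot 1.5 dB → GR 16.5 dB.
B reduces 7 dB more.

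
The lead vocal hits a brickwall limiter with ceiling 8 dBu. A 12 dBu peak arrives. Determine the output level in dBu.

At ∞:1, everything above 8 dBu is held at the ceiling.

8 dBu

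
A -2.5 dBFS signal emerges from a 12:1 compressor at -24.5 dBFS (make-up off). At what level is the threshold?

Input is 24 dB above T (since output overshoot × R = input overshoot: (-24.5 − T)·12 = -2.5 − T gives T = -26.5 dBFS).
Check: -26.5 + (-2.5 − (-26.5))/12 = -26.5 + 2 = -24.5 dBFS. ✓

-26.5 dBFS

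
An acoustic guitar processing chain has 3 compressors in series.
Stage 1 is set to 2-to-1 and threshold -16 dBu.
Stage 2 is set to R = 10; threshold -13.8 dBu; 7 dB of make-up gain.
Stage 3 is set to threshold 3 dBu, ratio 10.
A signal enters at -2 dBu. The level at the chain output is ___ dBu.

Stage 1: 14 dB above -16 dBu, reduced 2:1 to 7 dB above → -9 dBu.
Stage 2: overshoot 4.8 dB → 4.8/10 = 0.48 dB → -13.32 dBu; +7 dB make-up → -6.32 dBu.
Stage 3: -6.32 dBu is at or below the 3 dBu threshold — no compression; output -6.32 dBu.

-6.32 dBu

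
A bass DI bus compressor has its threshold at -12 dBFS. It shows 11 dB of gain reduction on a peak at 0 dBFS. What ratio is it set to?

12:1

Input overshoot = 0 − (-12) = 12 dB.
Output overshoot = 12 − 11 = 1 dB.
Ratio = input overshoot / output overshoot = 12 / 1 = 12.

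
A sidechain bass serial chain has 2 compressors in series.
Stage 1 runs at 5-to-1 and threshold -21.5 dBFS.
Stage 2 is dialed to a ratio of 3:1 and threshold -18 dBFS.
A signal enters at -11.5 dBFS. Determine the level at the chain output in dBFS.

Stage 1: -11.5 dBFS is 10 dB over -21.5 dBFS; at 5:1 that becomes 2 dB over, giving -19.5 dBFS.
Stage 2: below threshold (-19.5 ≤ -18); passes unchanged; output -19.5 dBFS.

-19.5 dBFS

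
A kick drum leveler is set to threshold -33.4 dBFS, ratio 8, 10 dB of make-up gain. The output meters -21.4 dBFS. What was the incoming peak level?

-17.4 dBFS

Before make-up, the level was -21.4 − 10 = -31.4 dBFS.
That's 2 dB above the -33.4 dBFS threshold.
Undo the ratio: input overshoot = 2 × 8 = 16 dB, giving input = -17.4 dBFS.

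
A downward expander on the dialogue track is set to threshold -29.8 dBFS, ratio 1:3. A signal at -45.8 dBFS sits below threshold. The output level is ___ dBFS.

Undershoot = (-29.8) − (-45.8) = 16 dB.
At 1:3, that expands to 48 dB under threshold.
Output = -29.8 − 48 = -77.8 dBFS.

-77.8 dBFS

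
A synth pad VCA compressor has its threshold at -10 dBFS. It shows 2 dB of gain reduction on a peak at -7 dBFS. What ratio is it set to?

Input overshoot = -7 − (-10) = 3 dB.
Output overshoot = 3 − 2 = 1 dB.
Ratio = input overshoot / output overshoot = 3 / 1 = 3.

3:1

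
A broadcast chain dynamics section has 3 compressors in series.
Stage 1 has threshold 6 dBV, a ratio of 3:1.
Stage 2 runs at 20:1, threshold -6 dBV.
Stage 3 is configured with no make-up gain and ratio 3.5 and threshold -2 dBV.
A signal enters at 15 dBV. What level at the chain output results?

-5.25 dBV

Stage 1: overshoot 9 dB → 9/3 = 3 dB → 9 dBV.
Stage 2: 9 dBV is 15 dB over -6 dBV; at 20:1 that becomes 0.75 dB over, giving -5.25 dBV.
Stage 3: -5.25 dBV is at or below the -2 dBV threshold — no compression; output -5.25 dBV.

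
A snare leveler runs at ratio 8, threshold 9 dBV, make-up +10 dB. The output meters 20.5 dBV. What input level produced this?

Before make-up, the level was 20.5 − 10 = 10.5 dBV.
That's 1.5 dB above the 9 dBV threshold.
Input overshoot = R × output overshoot = 12 dB → input = 9 + 12 = 21 dBV.

21 dBV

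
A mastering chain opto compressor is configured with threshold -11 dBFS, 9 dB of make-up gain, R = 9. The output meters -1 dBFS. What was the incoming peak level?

-2 dBFS

Before make-up, the level was -1 − 9 = -10 dBFS.
The compressed level sits -10 − (-11) = 1 dB over threshold.
Before 9:1 compression the overshoot was 1 × 9 = 9 dB, so input = -11 + 9 = -2 dBFS.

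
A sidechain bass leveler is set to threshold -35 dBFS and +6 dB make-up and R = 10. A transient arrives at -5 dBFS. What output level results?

-5 dBFS sits 30 dB over threshold.
At 10:1 the overshoot is divided by 10, leaving 3 dB above threshold.
That puts the output at -32 dBFS; make-up adds 6 dB, giving -26 dBFS.

-26 dBFS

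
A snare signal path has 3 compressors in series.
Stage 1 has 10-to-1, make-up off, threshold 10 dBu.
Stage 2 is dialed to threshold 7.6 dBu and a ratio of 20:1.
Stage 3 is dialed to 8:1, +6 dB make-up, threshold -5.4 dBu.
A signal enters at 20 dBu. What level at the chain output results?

Stage 1: 10 dB above 10 dBu, reduced 10:1 to 1 dB above → 11 dBu.
Stage 2: overshoot 3.4 dB → 3.4/20 = 0.17 dB → 7.77 dBu.
Stage 3: overshoot 13.17 dB → 13.17/8 = 1.64625 dB → -3.75375 dBu; +6 dB make-up → 2.24625 dBu.

2.24625 dBu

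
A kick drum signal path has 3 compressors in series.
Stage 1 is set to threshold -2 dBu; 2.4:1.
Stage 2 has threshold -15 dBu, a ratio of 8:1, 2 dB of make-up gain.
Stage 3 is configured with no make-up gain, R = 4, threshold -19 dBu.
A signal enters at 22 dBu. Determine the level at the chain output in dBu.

-16.78125 dBu

Stage 1: overshoot 24 dB → 24/2.4 = 10 dB → 8 dBu.
Stage 2: 23 dB above -15 dBu, reduced 8:1 to 2.875 dB above → -12.125 dBu; +2 dB make-up → -10.125 dBu.
Stage 3: -10.125 dBu is 8.875 dB over -19 dBu; at 4:1 that becomes 2.21875 dB over, giving -16.78125 dBu.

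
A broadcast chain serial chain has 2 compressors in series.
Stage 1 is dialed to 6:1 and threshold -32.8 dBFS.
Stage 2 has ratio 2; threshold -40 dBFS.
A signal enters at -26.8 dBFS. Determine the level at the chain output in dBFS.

Stage 1: 6 dB above -32.8 dBFS, reduced 6:1 to 1 dB above → -31.8 dBFS.
Stage 2: -31.8 dBFS is 8.2 dB over -40 dBFS; at 2:1 that becomes 4.1 dB over, giving -35.9 dBFS.

-35.9 dBFS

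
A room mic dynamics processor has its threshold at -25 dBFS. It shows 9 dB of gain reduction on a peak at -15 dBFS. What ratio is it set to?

10:1

Input overshoot = -15 − (-25) = 10 dB.
Output overshoot = 10 − 9 = 1 dB.
Ratio = input overshoot / output overshoot = 10 / 1 = 10.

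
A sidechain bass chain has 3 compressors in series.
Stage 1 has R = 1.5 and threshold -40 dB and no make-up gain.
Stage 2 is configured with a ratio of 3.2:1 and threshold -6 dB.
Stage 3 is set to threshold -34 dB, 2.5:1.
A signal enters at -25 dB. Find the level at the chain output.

-32.4 dB

Stage 1: -25 dB is 15 dB over -40 dB; at 1.5:1 that becomes 10 dB over, giving -30 dB.
Stage 2: below threshold (-30 ≤ -6); passes unchanged; output -30 dB.
Stage 3: overshoot 4 dB → 4/2.5 = 1.6 dB → -32.4 dB.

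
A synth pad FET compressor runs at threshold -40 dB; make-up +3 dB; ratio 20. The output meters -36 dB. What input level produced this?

-20 dB

Remove make-up: -36 − 3 = -39 dB.
Post-compression overshoot = -39 − (-40) = 1 dB.
Input overshoot = R × output overshoot = 20 dB → input = -40 + 20 = -20 dB.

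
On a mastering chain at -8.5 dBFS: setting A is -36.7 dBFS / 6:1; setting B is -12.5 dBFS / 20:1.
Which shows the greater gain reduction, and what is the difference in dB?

A, by 19.7 dB

A: overshoot 28.2 dB → output overshoot 4.7 dB → GR 23.5 dB.
B: overshoot 4 dB → output overshoot 0.2 dB → GR 3.8 dB.
A reduces 19.7 dB more.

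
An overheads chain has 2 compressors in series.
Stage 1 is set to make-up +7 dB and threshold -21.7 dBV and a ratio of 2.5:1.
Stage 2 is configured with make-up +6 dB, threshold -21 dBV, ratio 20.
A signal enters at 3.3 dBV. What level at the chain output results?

Stage 1: 25 dB above -21.7 dBV, reduced 2.5:1 to 10 dB above → -11.7 dBV; +7 dB make-up → -4.7 dBV.
Stage 2: 16.3 dB above -21 dBV, reduced 20:1 to 0.815 dB above → -20.185 dBV; +6 dB make-up → -14.185 dBV.

-14.185 dBV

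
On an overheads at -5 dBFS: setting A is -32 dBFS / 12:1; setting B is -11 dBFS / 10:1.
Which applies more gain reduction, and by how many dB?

A, by 19.35 dB

A: GR = 27 − 27/12 = 24.75 dB.
B: GR = 6 − 6/10 = 5.4 dB.
Difference: 19.35 dB in favour of A.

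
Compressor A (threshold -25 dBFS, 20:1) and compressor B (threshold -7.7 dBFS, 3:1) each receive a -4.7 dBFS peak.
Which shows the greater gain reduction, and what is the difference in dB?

A: GR = 20.3 − 20.3/20 = 19.285 dB.
B: GR = 3 − 3/3 = 2 dB.
A applies 17.285 dB more gain reduction.

A, by 17.285 dB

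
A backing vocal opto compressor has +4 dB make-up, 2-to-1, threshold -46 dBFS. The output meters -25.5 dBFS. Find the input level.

Before make-up, the level was -25.5 − 4 = -29.5 dBFS.
The compressed level sits -29.5 − (-46) = 16.5 dB over threshold.
Input overshoot = R × output overshoot = 33 dB → input = -46 + 33 = -13 dBFS.

-13 dBFS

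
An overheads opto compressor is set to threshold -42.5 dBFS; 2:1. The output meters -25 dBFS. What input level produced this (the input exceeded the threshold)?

The compressed level sits -25 − (-42.5) = 17.5 dB over threshold.
Before 2:1 compression the overshoot was 17.5 × 2 = 35 dB, so input = -42.5 + 35 = -7.5 dBFS.

-7.5 dBFS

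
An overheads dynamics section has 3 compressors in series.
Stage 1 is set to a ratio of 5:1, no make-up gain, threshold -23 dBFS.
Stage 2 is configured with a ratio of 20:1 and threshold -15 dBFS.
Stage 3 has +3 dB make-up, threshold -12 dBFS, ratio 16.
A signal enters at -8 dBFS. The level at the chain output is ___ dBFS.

Stage 1: overshoot 15 dB → 15/5 = 3 dB → -20 dBFS.
Stage 2: -20 dBFS is at or below the -15 dBFS threshold — no compression; output -20 dBFS.
Stage 3: below threshold (-20 ≤ -12); passes unchanged; make-up brings it to -17 dBFS.

-17 dBFS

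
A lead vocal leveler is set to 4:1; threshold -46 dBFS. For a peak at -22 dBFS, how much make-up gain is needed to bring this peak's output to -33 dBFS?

7 dB

Without make-up, output = threshold + overshoot/4 = -46 + 6 = -40 dBFS.
Gap to target: 7 dB.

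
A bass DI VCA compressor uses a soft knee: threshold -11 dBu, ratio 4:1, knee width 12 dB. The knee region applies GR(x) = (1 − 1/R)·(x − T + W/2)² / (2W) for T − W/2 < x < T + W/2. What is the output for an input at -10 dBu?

-11.53125 dBu

x − T + W/2 = -10 − (-11) + 6 = 7.
GR = (1 − 1/4) × 7² / 24 = 0.75 × 49 / 24 = 1.53125 dB.
Output = -10 − 1.53125 = -11.53125 dBu.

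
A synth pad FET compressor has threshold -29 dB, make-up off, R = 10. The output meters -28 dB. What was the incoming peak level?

-19 dB

The compressed level sits -28 − (-29) = 1 dB over threshold.
Input overshoot = R × output overshoot = 10 dB → input = -29 + 10 = -19 dB.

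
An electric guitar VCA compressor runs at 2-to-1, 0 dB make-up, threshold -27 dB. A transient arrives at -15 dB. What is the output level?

The input is 12 dB above the -27 dB threshold.
2:1 compression reduces that to 12/2 = 6 dB over.
So the level is -27 + 6 = -21 dB.

-21 dB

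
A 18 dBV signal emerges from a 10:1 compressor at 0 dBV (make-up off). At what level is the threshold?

Input is 20 dB above T (since output overshoot × R = input overshoot: (0 − T)·10 = 18 − T gives T = -2 dBV).
Check: -2 + (18 − (-2))/10 = -2 + 2 = 0 dBV. ✓

-2 dBV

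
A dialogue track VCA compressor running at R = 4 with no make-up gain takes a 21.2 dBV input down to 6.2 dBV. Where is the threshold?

Let T be the threshold. Output overshoot = (input overshoot)/R, so 6.2 − T = (21.2 − T)/4.
4·(6.2 − T) = 21.2 − T → 3·T = 24.8 − 21.2 = 3.6.
T = 3.6/3 = 1.2 dBV.

1.2 dBV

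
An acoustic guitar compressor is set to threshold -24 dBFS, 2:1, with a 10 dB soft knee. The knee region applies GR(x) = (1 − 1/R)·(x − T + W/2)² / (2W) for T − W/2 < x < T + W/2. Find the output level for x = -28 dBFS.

x − T + W/2 = -28 − (-24) + 5 = 1.
GR = (1 − 1/2) × 1² / 20 = 0.5 × 1 / 20 = 0.025 dB.
Output = -28 − 0.025 = -28.025 dBFS.

-28.025 dBFS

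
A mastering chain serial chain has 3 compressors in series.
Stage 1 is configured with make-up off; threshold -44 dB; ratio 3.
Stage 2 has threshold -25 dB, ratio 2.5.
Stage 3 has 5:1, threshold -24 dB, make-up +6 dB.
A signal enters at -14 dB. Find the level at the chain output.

Stage 1: -14 dB is 30 dB over -44 dB; at 3:1 that becomes 10 dB over, giving -34 dB.
Stage 2: -34 dB ≤ -25 dB, so stage 2 doesn't engage; output -34 dB.
Stage 3: -34 dB is at or below the -24 dB threshold — no compression; make-up brings it to -28 dB.

-28 dB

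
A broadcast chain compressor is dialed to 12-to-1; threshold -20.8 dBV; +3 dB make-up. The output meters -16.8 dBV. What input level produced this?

Before make-up, the level was -16.8 − 3 = -19.8 dBV.
The compressed level sits -19.8 − (-20.8) = 1 dB over threshold.
Undo the ratio: input overshoot = 1 × 12 = 12 dB, giving input = -8.8 dBV.

-8.8 dBV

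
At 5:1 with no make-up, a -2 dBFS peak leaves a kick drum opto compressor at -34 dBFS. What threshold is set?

-42 dBFS

Input is 40 dB above T (since output overshoot × R = input overshoot: (-34 − T)·5 = -2 − T gives T = -42 dBFS).
Check: -42 + (-2 − (-42))/5 = -42 + 8 = -34 dBFS. ✓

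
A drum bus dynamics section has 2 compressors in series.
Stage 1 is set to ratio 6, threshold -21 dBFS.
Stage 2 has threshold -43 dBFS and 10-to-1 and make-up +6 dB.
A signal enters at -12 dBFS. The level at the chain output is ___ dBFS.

Stage 1: 9 dB above -21 dBFS, reduced 6:1 to 1.5 dB above → -19.5 dBFS.
Stage 2: 23.5 dB above -43 dBFS, reduced 10:1 to 2.35 dB above → -40.65 dBFS; +6 dB make-up → -34.65 dBFS.

-34.65 dBFS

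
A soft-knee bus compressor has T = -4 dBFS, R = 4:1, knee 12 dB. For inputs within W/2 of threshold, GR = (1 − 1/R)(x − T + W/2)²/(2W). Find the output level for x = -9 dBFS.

-9.03125 dBFS

x − T + W/2 = -9 − (-4) + 6 = 1.
GR = (1 − 1/4) × 1² / 24 = 0.75 × 1 / 24 = 0.03125 dB.
Output = -9 − 0.03125 = -9.03125 dBFS.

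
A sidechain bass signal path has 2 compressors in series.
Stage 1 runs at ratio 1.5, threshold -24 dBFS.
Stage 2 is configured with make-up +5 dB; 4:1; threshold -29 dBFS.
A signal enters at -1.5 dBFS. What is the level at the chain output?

Stage 1: overshoot 22.5 dB → 22.5/1.5 = 15 dB → -9 dBFS.
Stage 2: overshoot 20 dB → 20/4 = 5 dB → -24 dBFS; +5 dB make-up → -19 dBFS.

-19 dBFS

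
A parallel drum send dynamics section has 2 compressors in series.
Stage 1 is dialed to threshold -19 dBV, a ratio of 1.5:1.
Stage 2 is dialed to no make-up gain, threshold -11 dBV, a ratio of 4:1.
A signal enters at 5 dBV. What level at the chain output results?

Stage 1: 24 dB above -19 dBV, reduced 1.5:1 to 16 dB above → -3 dBV.
Stage 2: -3 dBV is 8 dB over -11 dBV; at 4:1 that becomes 2 dB over, giving -9 dBV.

-9 dBV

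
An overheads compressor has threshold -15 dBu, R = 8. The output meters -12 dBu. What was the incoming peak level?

That's 3 dB above the -15 dBu threshold.
Before 8:1 compression the overshoot was 3 × 8 = 24 dB, so input = -15 + 24 = 9 dBu.

9 dBu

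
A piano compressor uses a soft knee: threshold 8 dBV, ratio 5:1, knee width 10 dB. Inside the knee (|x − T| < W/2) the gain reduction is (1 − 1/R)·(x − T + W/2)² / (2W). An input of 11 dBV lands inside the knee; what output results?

x − T + W/2 = 11 − 8 + 5 = 8.
GR = (1 − 1/5) × 8² / 20 = 0.8 × 64 / 20 = 2.56 dB.
Output = 11 − 2.56 = 8.44 dBV.

8.44 dBV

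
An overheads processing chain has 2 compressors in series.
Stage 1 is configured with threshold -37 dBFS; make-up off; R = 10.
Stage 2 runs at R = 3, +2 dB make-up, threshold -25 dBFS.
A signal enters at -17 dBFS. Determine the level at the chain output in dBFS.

-33 dBFS

Stage 1: 20 dB above -37 dBFS, reduced 10:1 to 2 dB above → -35 dBFS.
Stage 2: -35 dBFS is at or below the -25 dBFS threshold — no compression; make-up brings it to -33 dBFS.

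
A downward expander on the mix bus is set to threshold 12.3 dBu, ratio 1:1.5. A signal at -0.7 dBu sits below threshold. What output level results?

Undershoot = 12.3 − (-0.7) = 13 dB.
At 1:1.5, that expands to 19.5 dB under threshold.
Output = 12.3 − 19.5 = -7.2 dBu.

-7.2 dBu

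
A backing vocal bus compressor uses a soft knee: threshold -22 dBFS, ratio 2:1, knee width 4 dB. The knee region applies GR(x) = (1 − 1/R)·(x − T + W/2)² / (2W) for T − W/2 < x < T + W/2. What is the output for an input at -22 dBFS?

x − T + W/2 = -22 − (-22) + 2 = 2.
GR = (1 − 1/2) × 2² / 8 = 0.5 × 4 / 8 = 0.25 dB.
Output = -22 − 0.25 = -22.25 dBFS.

-22.25 dBFS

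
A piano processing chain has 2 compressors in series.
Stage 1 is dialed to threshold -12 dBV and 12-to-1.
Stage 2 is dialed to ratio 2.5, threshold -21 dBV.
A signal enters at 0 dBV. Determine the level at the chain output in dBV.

Stage 1: 0 dBV is 12 dB over -12 dBV; at 12:1 that becomes 1 dB over, giving -11 dBV.
Stage 2: overshoot 10 dB → 10/2.5 = 4 dB → -17 dBV.

-17 dBV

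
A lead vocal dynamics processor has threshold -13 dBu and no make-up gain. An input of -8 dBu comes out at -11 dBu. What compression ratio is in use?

2.5:1

Input overshoot = -8 − (-13) = 5 dB; output overshoot = -11 − (-13) = 2 dB.
Ratio = 5 / 2 = 2.5.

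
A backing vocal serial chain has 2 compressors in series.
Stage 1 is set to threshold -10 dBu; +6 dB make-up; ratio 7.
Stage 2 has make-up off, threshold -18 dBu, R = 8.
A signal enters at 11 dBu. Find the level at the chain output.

Stage 1: 21 dB above -10 dBu, reduced 7:1 to 3 dB above → -7 dBu; +6 dB make-up → -1 dBu.
Stage 2: 17 dB above -18 dBu, reduced 8:1 to 2.125 dB above → -15.875 dBu.

-15.875 dBu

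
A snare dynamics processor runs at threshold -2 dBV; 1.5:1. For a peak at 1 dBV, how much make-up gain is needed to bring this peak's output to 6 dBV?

Overshoot 3 dB → 3/1.5 = 2 dB after compression, so the compressed level is -2 + 2 = 0 dBV.
Make-up = target − compressed = 6 − 0 = 6 dB.

6 dB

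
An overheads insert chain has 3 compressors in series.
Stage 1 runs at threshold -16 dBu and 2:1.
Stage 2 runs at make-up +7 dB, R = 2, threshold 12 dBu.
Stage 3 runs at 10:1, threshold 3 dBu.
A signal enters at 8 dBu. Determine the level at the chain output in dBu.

3 dBu

Stage 1: 8 dBu is 24 dB over -16 dBu; at 2:1 that becomes 12 dB over, giving -4 dBu.
Stage 2: below threshold (-4 ≤ 12); passes unchanged; make-up brings it to 3 dBu.
Stage 3: 3 dBu is at or below the 3 dBu threshold — no compression; output 3 dBu.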